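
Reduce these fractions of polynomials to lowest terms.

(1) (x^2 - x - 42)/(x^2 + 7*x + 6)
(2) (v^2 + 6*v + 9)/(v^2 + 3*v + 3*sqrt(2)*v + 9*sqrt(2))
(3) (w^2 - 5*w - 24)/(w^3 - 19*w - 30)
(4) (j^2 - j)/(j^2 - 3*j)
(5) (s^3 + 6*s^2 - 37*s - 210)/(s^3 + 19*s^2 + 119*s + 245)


(1) = (x - 7)/(x + 1)
(2) = (v + 3)/(v + 3*sqrt(2))
(3) = (w - 8)/(w^2 - 3*w - 10)
(4) = (j - 1)/(j - 3)
(5) = (s - 6)/(s + 7)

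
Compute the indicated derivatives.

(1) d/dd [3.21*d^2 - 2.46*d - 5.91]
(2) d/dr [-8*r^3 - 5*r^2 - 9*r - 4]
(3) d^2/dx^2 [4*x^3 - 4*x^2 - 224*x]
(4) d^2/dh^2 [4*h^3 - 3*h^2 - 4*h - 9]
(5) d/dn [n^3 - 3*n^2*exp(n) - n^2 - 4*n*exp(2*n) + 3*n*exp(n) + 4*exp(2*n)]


(1) = 6.42*d - 2.46
(2) = -24*r^2 - 10*r - 9
(3) = 24*x - 8
(4) = 24*h - 6
(5) = -3*n^2*exp(n) + 3*n^2 - 8*n*exp(2*n) - 3*n*exp(n) - 2*n + 4*exp(2*n) + 3*exp(n)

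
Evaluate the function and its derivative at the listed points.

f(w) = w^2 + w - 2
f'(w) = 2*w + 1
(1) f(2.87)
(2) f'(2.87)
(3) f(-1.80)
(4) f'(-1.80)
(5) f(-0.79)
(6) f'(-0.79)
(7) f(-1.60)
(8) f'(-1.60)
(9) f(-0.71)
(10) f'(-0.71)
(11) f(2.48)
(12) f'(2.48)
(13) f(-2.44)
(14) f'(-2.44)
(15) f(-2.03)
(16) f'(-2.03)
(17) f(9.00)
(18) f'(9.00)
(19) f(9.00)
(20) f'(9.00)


(1) = 9.11
(2) = 6.74
(3) = -0.56
(4) = -2.60
(5) = -2.17
(6) = -0.58
(7) = -1.04
(8) = -2.20
(9) = -2.21
(10) = -0.42
(11) = 6.63
(12) = 5.96
(13) = 1.51
(14) = -3.88
(15) = 0.09
(16) = -3.06
(17) = 88.00
(18) = 19.00
(19) = 88.00
(20) = 19.00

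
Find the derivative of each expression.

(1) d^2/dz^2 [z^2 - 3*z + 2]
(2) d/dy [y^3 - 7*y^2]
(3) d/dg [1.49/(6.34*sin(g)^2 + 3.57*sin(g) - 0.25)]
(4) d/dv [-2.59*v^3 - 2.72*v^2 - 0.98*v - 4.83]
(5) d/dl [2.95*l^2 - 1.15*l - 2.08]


(1) = 2
(2) = y*(3*y - 14)
(3) = -(18.8932*sin(g) + 5.3193)*cos(g)/(6.34*sin(g)^2 + 3.57*sin(g) - 0.25)^2
(4) = -7.77*v^2 - 5.44*v - 0.98
(5) = 5.9*l - 1.15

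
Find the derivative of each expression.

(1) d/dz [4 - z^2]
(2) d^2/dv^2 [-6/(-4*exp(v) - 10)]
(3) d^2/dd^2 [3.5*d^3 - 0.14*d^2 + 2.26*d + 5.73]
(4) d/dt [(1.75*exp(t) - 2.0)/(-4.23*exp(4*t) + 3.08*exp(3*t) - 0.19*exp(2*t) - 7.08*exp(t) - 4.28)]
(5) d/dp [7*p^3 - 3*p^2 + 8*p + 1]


(1) = -2*z
(2) = (12*exp(v) - 30)*exp(v)/(2*exp(v) + 5)^3
(3) = 21.0*d - 0.28
(4) = (22.2075*exp(4*t) - 44.62*exp(3*t) + 18.8125*exp(2*t) - 0.76*exp(t) - 21.65)*exp(t)/(17.8929*exp(8*t) - 26.0568*exp(7*t) + 11.0938*exp(6*t) + 58.7264*exp(5*t) - 7.3679*exp(4*t) - 23.6744*exp(3*t) + 51.7528*exp(2*t) + 60.6048*exp(t) + 18.3184)
(5) = 21*p^2 - 6*p + 8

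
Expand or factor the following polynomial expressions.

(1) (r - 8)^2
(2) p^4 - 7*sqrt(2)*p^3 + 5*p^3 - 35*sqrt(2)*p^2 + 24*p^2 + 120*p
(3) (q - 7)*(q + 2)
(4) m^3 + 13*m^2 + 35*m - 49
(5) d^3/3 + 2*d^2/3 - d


(1) = r^2 - 16*r + 64
(2) = p*(p + 5)*(p - 4*sqrt(2))*(p - 3*sqrt(2))
(3) = q^2 - 5*q - 14
(4) = (m - 1)*(m + 7)^2
(5) = d*(d/3 + 1)*(d - 1)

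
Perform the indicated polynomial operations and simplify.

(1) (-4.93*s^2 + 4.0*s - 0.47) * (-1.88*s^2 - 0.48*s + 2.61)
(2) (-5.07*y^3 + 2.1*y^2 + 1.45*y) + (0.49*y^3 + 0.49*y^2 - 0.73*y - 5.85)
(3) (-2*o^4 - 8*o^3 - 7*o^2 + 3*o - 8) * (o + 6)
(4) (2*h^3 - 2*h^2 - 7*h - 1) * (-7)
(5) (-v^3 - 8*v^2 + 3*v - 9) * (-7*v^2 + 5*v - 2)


(1) = 9.2684*s^4 - 5.1536*s^3 - 13.9037*s^2 + 10.6656*s - 1.2267
(2) = -4.58*y^3 + 2.59*y^2 + 0.72*y - 5.85
(3) = -2*o^5 - 20*o^4 - 55*o^3 - 39*o^2 + 10*o - 48
(4) = -14*h^3 + 14*h^2 + 49*h + 7
(5) = 7*v^5 + 51*v^4 - 59*v^3 + 94*v^2 - 51*v + 18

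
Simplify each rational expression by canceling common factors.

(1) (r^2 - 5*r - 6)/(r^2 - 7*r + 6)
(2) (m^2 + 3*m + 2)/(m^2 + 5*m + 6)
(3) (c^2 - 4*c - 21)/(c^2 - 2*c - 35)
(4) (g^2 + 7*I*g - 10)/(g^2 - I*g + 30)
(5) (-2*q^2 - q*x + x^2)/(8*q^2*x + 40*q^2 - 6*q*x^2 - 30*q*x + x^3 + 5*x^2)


(1) = (r + 1)/(r - 1)
(2) = (m + 1)/(m + 3)
(3) = (c + 3)/(c + 5)
(4) = (g + 2*I)/(g - 6*I)
(5) = (q + x)/(-4*q*x - 20*q + x^2 + 5*x)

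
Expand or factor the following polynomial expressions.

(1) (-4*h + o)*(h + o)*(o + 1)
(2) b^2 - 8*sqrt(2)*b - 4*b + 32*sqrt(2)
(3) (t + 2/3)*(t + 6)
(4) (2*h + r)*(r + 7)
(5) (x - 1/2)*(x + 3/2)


(1) = -4*h^2*o - 4*h^2 - 3*h*o^2 - 3*h*o + o^3 + o^2
(2) = (b - 4)*(b - 8*sqrt(2))
(3) = t^2 + 20*t/3 + 4
(4) = 2*h*r + 14*h + r^2 + 7*r
(5) = x^2 + x - 3/4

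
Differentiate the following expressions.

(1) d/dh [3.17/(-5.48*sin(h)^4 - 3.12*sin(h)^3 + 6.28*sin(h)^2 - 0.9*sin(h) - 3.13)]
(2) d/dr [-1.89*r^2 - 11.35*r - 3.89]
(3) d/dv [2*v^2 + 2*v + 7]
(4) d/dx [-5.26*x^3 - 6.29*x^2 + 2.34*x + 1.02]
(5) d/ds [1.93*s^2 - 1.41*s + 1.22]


(1) = (69.4864*sin(h)^3 + 29.6712*sin(h)^2 - 39.8152*sin(h) + 2.853)*cos(h)/(5.48*sin(h)^4 + 3.12*sin(h)^3 - 6.28*sin(h)^2 + 0.9*sin(h) + 3.13)^2
(2) = -3.78*r - 11.35
(3) = 4*v + 2
(4) = -15.78*x^2 - 12.58*x + 2.34
(5) = 3.86*s - 1.41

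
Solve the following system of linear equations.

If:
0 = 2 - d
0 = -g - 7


Then:
d = 2
g = -7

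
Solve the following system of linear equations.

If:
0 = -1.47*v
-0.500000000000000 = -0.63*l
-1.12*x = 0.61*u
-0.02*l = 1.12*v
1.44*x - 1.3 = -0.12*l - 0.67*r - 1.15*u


Then:
No Solution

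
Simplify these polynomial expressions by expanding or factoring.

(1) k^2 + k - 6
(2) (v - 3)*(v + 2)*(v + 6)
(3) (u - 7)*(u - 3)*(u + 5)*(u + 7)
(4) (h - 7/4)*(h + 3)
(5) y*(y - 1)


(1) = (k - 2)*(k + 3)
(2) = v^3 + 5*v^2 - 12*v - 36
(3) = u^4 + 2*u^3 - 64*u^2 - 98*u + 735
(4) = h^2 + 5*h/4 - 21/4
(5) = y^2 - y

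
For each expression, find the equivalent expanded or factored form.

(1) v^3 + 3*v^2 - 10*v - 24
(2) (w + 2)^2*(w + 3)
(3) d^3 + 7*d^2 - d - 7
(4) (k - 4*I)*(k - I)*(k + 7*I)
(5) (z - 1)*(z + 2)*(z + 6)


(1) = (v - 3)*(v + 2)*(v + 4)
(2) = w^3 + 7*w^2 + 16*w + 12
(3) = (d - 1)*(d + 1)*(d + 7)
(4) = k^3 + 2*I*k^2 + 31*k - 28*I
(5) = z^3 + 7*z^2 + 4*z - 12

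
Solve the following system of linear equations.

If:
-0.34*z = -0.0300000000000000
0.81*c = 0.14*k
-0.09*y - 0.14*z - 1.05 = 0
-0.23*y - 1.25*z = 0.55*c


Then:
c = 4.74
k = 27.40
y = -11.80
z = 0.09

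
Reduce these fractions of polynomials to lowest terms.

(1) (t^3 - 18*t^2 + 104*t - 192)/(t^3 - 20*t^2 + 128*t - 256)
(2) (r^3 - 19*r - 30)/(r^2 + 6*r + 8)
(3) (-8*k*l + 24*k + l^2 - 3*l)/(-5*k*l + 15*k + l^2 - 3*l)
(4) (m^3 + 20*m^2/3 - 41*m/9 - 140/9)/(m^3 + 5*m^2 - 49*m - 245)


(1) = (t - 6)/(t - 8)
(2) = (r^2 - 2*r - 15)/(r + 4)
(3) = (8*k - l)/(5*k - l)
(4) = (9*m^2 - 3*m - 20)/(9*m^2 - 18*m - 315)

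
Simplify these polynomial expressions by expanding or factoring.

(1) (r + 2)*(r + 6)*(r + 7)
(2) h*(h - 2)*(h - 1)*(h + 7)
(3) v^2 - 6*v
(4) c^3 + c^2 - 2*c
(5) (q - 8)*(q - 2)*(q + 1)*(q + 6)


(1) = r^3 + 15*r^2 + 68*r + 84
(2) = h^4 + 4*h^3 - 19*h^2 + 14*h
(3) = v*(v - 6)
(4) = c*(c - 1)*(c + 2)
(5) = q^4 - 3*q^3 - 48*q^2 + 52*q + 96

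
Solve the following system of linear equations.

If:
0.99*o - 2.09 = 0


Then:
o = 2.11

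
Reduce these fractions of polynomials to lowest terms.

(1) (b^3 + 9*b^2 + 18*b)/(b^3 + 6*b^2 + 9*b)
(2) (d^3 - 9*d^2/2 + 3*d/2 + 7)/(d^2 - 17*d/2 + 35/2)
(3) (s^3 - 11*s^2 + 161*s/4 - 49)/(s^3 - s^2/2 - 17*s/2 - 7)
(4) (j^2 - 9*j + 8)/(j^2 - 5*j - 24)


(1) = (b + 6)/(b + 3)
(2) = (d^2 - d - 2)/(d - 5)
(3) = (2*s^2 - 15*s + 28)/(2*s^2 + 6*s + 4)
(4) = (j - 1)/(j + 3)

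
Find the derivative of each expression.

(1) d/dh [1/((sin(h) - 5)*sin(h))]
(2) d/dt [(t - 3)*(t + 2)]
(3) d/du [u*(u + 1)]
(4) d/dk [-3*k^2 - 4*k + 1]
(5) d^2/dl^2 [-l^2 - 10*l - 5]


(1) = (5 - 2*sin(h))*cos(h)/((sin(h) - 5)^2*sin(h)^2)
(2) = 2*t - 1
(3) = 2*u + 1
(4) = -6*k - 4
(5) = -2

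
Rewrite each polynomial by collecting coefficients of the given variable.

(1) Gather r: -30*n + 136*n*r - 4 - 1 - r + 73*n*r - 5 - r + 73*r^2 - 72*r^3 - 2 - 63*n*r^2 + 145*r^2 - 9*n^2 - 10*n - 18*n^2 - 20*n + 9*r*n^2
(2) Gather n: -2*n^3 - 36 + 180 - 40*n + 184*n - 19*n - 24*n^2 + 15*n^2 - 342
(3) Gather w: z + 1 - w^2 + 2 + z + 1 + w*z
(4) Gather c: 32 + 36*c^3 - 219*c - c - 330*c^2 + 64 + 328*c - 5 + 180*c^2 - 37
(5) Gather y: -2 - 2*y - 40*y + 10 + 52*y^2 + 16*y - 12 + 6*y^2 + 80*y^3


(1) = -27*n^2 - 60*n - 72*r^3 + r^2*(218 - 63*n) + r*(9*n^2 + 209*n - 2) - 12
(2) = -2*n^3 - 9*n^2 + 125*n - 198
(3) = -w^2 + w*z + 2*z + 4
(4) = 36*c^3 - 150*c^2 + 108*c + 54
(5) = 80*y^3 + 58*y^2 - 26*y - 4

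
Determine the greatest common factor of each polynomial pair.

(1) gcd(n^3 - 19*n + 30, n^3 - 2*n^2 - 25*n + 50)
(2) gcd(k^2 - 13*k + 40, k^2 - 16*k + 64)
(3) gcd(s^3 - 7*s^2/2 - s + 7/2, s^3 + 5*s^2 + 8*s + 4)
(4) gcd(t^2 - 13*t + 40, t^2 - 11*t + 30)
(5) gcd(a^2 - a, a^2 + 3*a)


(1) = n^2 + 3*n - 10
(2) = gcd((k - 8)*(k - 5), (k - 8)^2) = k - 8
(3) = s + 1
(4) = t - 5
(5) = gcd(a*(a - 1), a*(a + 3)) = a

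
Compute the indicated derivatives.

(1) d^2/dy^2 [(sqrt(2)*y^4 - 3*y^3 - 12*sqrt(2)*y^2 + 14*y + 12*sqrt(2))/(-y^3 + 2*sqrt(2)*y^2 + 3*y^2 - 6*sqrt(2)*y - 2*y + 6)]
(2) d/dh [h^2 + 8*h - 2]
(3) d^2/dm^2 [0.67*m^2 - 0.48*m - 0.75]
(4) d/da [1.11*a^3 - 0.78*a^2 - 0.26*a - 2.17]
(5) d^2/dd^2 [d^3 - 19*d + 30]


(1) = 6*(-y^6 + sqrt(2)*y^6 + 6*sqrt(2)*y^5 + 24*y^5 - 114*sqrt(2)*y^4 - 138*y^4 + 484*y^3 + 400*sqrt(2)*y^3 - 924*y^2 - 624*sqrt(2)*y^2 + 456*sqrt(2)*y + 888*y - 256*sqrt(2) - 152)/(y^9 - 9*y^8 - 6*sqrt(2)*y^8 + 57*y^7 + 54*sqrt(2)*y^7 - 297*y^6 - 202*sqrt(2)*y^6 + 522*sqrt(2)*y^5 + 870*y^5 - 1104*sqrt(2)*y^4 - 1350*y^4 + 1628*y^3 + 1296*sqrt(2)*y^3 - 1692*y^2 - 648*sqrt(2)*y^2 + 216*y + 648*sqrt(2)*y - 216)
(2) = 2*h + 8
(3) = 1.34000000000000
(4) = 3.33*a^2 - 1.56*a - 0.26
(5) = 6*d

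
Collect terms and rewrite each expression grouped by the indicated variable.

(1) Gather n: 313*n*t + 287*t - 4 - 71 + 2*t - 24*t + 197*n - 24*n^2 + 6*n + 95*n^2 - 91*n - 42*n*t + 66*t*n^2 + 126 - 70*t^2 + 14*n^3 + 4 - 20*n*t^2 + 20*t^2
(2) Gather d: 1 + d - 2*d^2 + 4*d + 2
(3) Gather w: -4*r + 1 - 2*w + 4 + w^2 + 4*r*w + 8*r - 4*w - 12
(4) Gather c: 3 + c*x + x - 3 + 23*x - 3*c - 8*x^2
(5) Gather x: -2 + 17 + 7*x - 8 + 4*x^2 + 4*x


(1) = 14*n^3 + n^2*(66*t + 71) + n*(-20*t^2 + 271*t + 112) - 50*t^2 + 265*t + 55
(2) = -2*d^2 + 5*d + 3
(3) = 4*r + w^2 + w*(4*r - 6) - 7
(4) = c*(x - 3) - 8*x^2 + 24*x
(5) = 4*x^2 + 11*x + 7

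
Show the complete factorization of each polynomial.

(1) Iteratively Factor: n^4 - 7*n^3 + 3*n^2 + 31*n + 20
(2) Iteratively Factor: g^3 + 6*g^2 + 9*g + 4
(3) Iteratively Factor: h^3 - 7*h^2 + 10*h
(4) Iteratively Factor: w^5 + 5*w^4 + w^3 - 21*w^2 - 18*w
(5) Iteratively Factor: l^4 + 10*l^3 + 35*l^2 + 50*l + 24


(1) = (n + 1)*(n^3 - 8*n^2 + 11*n + 20) = (n + 1)^2*(n^2 - 9*n + 20) = (n - 4)*(n + 1)^2*(n - 5)
(2) = (g + 1)*(g^2 + 5*g + 4) = (g + 1)*(g + 4)*(g + 1)
(3) = (h - 5)*(h^2 - 2*h) = h*(h - 5)*(h - 2)
(4) = (w - 2)*(w^4 + 7*w^3 + 15*w^2 + 9*w) = (w - 2)*(w + 3)*(w^3 + 4*w^2 + 3*w) = (w - 2)*(w + 1)*(w + 3)*(w^2 + 3*w) = (w - 2)*(w + 1)*(w + 3)^2*(w)
(5) = (l + 2)*(l^3 + 8*l^2 + 19*l + 12) = (l + 2)*(l + 4)*(l^2 + 4*l + 3) = (l + 2)*(l + 3)*(l + 4)*(l + 1)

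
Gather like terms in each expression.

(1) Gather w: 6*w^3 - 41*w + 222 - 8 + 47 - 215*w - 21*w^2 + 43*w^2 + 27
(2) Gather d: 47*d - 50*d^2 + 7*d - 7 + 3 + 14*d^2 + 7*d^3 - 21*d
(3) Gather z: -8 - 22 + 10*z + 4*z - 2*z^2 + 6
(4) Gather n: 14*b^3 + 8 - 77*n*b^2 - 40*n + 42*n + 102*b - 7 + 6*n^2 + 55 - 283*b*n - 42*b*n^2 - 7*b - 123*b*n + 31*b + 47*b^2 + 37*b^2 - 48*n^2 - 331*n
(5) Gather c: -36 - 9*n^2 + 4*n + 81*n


(1) = 6*w^3 + 22*w^2 - 256*w + 288
(2) = 7*d^3 - 36*d^2 + 33*d - 4
(3) = -2*z^2 + 14*z - 24
(4) = 14*b^3 + 84*b^2 + 126*b + n^2*(-42*b - 42) + n*(-77*b^2 - 406*b - 329) + 56
(5) = -9*n^2 + 85*n - 36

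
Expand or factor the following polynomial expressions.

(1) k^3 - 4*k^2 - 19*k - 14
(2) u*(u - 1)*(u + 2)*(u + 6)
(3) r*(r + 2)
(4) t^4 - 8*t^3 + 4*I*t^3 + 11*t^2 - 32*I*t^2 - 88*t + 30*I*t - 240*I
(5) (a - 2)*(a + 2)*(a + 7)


(1) = (k - 7)*(k + 1)*(k + 2)
(2) = u^4 + 7*u^3 + 4*u^2 - 12*u
(3) = r^2 + 2*r
(4) = (t - 8)*(t - 3*I)*(t + 2*I)*(t + 5*I)
(5) = a^3 + 7*a^2 - 4*a - 28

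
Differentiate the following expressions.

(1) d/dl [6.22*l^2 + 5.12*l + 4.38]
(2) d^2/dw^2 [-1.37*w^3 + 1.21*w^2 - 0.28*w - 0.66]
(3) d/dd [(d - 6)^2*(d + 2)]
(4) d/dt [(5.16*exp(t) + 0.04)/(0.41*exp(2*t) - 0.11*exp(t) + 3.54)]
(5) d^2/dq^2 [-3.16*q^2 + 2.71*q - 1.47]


(1) = 12.44*l + 5.12
(2) = 2.42 - 8.22*w
(3) = (d - 6)*(3*d - 2)
(4) = (-2.1156*exp(2*t) - 0.0328*exp(t) + 18.2708)*exp(t)/(0.1681*exp(4*t) - 0.0902*exp(3*t) + 2.9149*exp(2*t) - 0.7788*exp(t) + 12.5316)
(5) = -6.32000000000000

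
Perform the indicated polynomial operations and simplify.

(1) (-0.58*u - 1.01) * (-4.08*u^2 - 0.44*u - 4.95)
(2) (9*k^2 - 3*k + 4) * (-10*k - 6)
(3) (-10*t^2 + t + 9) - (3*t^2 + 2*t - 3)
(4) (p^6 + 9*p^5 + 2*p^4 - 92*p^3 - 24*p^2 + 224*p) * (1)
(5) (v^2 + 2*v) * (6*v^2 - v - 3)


(1) = 2.3664*u^3 + 4.376*u^2 + 3.3154*u + 4.9995
(2) = -90*k^3 - 24*k^2 - 22*k - 24
(3) = -13*t^2 - t + 12
(4) = p^6 + 9*p^5 + 2*p^4 - 92*p^3 - 24*p^2 + 224*p
(5) = 6*v^4 + 11*v^3 - 5*v^2 - 6*v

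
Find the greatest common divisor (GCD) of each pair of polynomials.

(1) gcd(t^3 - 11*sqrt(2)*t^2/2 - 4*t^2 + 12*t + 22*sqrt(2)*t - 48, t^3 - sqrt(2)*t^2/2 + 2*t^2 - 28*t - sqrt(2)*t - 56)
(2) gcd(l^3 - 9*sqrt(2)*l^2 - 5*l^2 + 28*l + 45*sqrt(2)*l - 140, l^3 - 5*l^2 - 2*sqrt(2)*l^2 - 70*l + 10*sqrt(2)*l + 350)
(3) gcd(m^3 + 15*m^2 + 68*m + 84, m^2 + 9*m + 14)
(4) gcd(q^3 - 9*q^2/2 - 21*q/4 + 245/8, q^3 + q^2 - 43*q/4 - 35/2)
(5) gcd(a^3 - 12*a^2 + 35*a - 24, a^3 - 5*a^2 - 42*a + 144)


(1) = gcd((t - 4)*(t - 4*sqrt(2))*(t - 3*sqrt(2)/2), (t + 2)*(t - 4*sqrt(2))*(t + 7*sqrt(2)/2)) = t - 4*sqrt(2)
(2) = gcd((l - 5)*(l - 7*sqrt(2))*(l - 2*sqrt(2)), (l - 5)*(l - 7*sqrt(2))*(l + 5*sqrt(2))) = l^2 + l*(-7*sqrt(2) - 5) + 35*sqrt(2)
(3) = gcd((m + 2)*(m + 6)*(m + 7), (m + 2)*(m + 7)) = m^2 + 9*m + 14
(4) = q^2 - q - 35/4
(5) = a^2 - 11*a + 24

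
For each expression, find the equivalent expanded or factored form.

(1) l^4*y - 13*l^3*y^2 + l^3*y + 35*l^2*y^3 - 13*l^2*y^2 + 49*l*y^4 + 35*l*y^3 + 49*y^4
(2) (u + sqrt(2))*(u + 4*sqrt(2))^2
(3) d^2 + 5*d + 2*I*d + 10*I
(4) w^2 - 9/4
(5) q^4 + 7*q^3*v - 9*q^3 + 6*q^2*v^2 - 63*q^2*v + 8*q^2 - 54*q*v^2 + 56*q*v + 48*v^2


(1) = (l - 7*y)^2*(l + y)*(l*y + y)
(2) = u^3 + 9*sqrt(2)*u^2 + 48*u + 32*sqrt(2)
(3) = (d + 5)*(d + 2*I)
(4) = (w - 3/2)*(w + 3/2)
(5) = (q - 8)*(q - 1)*(q + v)*(q + 6*v)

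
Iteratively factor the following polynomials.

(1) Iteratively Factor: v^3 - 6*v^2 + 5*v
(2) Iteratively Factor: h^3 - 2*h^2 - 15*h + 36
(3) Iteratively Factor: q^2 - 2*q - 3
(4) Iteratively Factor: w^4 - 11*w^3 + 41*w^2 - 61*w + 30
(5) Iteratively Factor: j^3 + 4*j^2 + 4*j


(1) = (v)*(v^2 - 6*v + 5) = v*(v - 1)*(v - 5)
(2) = (h - 3)*(h^2 + h - 12) = (h - 3)^2*(h + 4)
(3) = (q - 3)*(q + 1)
(4) = (w - 2)*(w^3 - 9*w^2 + 23*w - 15) = (w - 3)*(w - 2)*(w^2 - 6*w + 5) = (w - 3)*(w - 2)*(w - 1)*(w - 5)
(5) = (j + 2)*(j^2 + 2*j) = (j + 2)^2*(j)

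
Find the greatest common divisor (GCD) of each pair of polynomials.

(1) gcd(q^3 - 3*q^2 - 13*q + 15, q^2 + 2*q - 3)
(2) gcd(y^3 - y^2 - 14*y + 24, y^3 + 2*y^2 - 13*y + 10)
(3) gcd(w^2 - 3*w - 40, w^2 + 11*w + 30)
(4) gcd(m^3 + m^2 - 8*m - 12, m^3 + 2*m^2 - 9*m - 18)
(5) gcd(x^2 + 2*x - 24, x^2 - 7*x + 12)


(1) = q^2 + 2*q - 3
(2) = gcd((y - 3)*(y - 2)*(y + 4), (y - 2)*(y - 1)*(y + 5)) = y - 2
(3) = w + 5
(4) = m^2 - m - 6
(5) = gcd((x - 4)*(x + 6), (x - 4)*(x - 3)) = x - 4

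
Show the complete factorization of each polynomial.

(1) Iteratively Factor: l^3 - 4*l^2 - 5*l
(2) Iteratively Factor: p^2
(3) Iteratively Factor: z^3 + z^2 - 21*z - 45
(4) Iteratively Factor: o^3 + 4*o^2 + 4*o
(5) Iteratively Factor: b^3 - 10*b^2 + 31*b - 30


(1) = (l - 5)*(l^2 + l) = l*(l - 5)*(l + 1)
(2) = (p)*(p)
(3) = (z + 3)*(z^2 - 2*z - 15) = (z - 5)*(z + 3)*(z + 3)
(4) = (o + 2)*(o^2 + 2*o) = (o + 2)^2*(o)
(5) = (b - 3)*(b^2 - 7*b + 10) = (b - 5)*(b - 3)*(b - 2)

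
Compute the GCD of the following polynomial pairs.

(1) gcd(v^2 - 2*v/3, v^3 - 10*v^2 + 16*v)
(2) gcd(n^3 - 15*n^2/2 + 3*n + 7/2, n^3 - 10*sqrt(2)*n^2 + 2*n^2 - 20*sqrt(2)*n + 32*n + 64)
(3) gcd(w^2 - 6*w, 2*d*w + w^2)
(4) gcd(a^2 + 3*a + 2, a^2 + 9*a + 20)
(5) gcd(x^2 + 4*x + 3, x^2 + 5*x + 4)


(1) = v
(2) = gcd((n - 7)*(n - 1)*(n + 1/2), (n + 2)*(n - 8*sqrt(2))*(n - 2*sqrt(2))) = 1
(3) = gcd(w*(w - 6), w*(2*d + w)) = w
(4) = gcd((a + 1)*(a + 2), (a + 4)*(a + 5)) = 1
(5) = x + 1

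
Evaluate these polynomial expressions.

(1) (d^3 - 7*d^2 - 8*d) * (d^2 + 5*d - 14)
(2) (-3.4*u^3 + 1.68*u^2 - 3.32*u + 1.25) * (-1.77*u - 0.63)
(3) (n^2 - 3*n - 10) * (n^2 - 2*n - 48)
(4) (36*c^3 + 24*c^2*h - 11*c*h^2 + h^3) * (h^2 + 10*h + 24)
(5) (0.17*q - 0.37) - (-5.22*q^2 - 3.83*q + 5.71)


(1) = d^5 - 2*d^4 - 57*d^3 + 58*d^2 + 112*d
(2) = 6.018*u^4 - 0.8316*u^3 + 4.818*u^2 - 0.1209*u - 0.7875
(3) = n^4 - 5*n^3 - 52*n^2 + 164*n + 480
(4) = 36*c^3*h^2 + 360*c^3*h + 864*c^3 + 24*c^2*h^3 + 240*c^2*h^2 + 576*c^2*h - 11*c*h^4 - 110*c*h^3 - 264*c*h^2 + h^5 + 10*h^4 + 24*h^3
(5) = 5.22*q^2 + 4.0*q - 6.08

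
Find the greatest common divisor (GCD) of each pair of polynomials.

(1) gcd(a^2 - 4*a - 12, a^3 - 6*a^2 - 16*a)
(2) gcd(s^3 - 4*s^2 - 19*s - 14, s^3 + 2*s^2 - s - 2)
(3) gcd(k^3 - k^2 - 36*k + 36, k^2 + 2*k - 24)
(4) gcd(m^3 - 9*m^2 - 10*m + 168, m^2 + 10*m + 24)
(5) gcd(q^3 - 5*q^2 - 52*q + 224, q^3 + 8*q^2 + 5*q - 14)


(1) = gcd((a - 6)*(a + 2), a*(a - 8)*(a + 2)) = a + 2
(2) = gcd((s - 7)*(s + 1)*(s + 2), (s - 1)*(s + 1)*(s + 2)) = s^2 + 3*s + 2
(3) = k + 6
(4) = gcd((m - 7)*(m - 6)*(m + 4), (m + 4)*(m + 6)) = m + 4
(5) = q + 7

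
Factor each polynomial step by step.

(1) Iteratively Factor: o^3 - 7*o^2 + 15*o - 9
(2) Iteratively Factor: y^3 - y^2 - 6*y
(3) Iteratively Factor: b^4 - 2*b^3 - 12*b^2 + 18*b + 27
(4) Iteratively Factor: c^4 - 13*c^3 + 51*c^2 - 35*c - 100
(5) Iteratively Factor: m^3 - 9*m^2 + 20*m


(1) = (o - 3)*(o^2 - 4*o + 3) = (o - 3)^2*(o - 1)
(2) = (y)*(y^2 - y - 6) = y*(y - 3)*(y + 2)
(3) = (b + 1)*(b^3 - 3*b^2 - 9*b + 27) = (b - 3)*(b + 1)*(b^2 - 9) = (b - 3)*(b + 1)*(b + 3)*(b - 3)
(4) = (c - 5)*(c^3 - 8*c^2 + 11*c + 20) = (c - 5)^2*(c^2 - 3*c - 4) = (c - 5)^2*(c + 1)*(c - 4)
(5) = (m)*(m^2 - 9*m + 20) = m*(m - 4)*(m - 5)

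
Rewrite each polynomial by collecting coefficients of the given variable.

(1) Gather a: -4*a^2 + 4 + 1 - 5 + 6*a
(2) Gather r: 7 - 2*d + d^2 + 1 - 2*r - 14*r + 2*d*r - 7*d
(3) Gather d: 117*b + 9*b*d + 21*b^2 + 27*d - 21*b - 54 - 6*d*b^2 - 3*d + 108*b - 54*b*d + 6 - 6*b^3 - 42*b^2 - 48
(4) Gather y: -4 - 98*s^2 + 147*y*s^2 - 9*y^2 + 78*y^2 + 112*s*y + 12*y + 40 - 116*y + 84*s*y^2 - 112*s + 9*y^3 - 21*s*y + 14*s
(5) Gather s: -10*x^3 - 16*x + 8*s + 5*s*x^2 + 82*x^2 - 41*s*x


(1) = -4*a^2 + 6*a
(2) = d^2 - 9*d + r*(2*d - 16) + 8
(3) = -6*b^3 - 21*b^2 + 204*b + d*(-6*b^2 - 45*b + 24) - 96
(4) = -98*s^2 - 98*s + 9*y^3 + y^2*(84*s + 69) + y*(147*s^2 + 91*s - 104) + 36
(5) = s*(5*x^2 - 41*x + 8) - 10*x^3 + 82*x^2 - 16*x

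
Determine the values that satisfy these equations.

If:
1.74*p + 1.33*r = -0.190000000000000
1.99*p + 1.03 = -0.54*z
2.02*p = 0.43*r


Then:
p = -0.02
r = -0.11
z = -1.82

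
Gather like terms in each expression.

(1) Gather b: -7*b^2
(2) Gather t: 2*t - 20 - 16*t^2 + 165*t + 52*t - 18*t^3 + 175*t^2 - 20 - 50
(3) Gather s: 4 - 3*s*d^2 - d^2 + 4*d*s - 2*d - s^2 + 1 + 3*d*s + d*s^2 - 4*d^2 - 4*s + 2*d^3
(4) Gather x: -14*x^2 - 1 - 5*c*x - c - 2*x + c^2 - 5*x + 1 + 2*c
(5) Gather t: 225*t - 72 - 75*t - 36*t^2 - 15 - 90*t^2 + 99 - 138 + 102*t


(1) = -7*b^2
(2) = -18*t^3 + 159*t^2 + 219*t - 90
(3) = 2*d^3 - 5*d^2 - 2*d + s^2*(d - 1) + s*(-3*d^2 + 7*d - 4) + 5
(4) = c^2 + c - 14*x^2 + x*(-5*c - 7)
(5) = -126*t^2 + 252*t - 126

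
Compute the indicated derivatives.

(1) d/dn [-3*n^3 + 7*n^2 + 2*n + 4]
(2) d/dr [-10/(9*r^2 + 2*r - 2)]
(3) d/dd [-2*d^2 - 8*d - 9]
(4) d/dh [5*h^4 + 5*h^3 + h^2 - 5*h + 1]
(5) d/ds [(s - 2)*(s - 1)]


(1) = -9*n^2 + 14*n + 2
(2) = 20*(9*r + 1)/(9*r^2 + 2*r - 2)^2
(3) = -4*d - 8
(4) = 20*h^3 + 15*h^2 + 2*h - 5
(5) = 2*s - 3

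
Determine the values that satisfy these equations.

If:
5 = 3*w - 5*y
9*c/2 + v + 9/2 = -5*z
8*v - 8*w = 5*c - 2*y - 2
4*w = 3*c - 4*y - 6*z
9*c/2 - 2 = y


Then:
c = 551/936
v = 2531/936
w = 1715/624
y = 135/208
z = -3689/1872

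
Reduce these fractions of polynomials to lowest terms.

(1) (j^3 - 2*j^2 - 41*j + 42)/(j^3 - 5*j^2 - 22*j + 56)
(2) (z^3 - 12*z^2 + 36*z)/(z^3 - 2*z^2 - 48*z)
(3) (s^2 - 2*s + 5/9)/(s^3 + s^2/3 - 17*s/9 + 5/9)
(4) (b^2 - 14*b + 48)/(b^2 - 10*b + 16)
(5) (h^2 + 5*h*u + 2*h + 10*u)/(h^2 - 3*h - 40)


(1) = (j^2 + 5*j - 6)/(j^2 + 2*j - 8)
(2) = (z^2 - 12*z + 36)/(z^2 - 2*z - 48)
(3) = (3*s - 5)/(3*s^2 + 2*s - 5)
(4) = (b - 6)/(b - 2)
(5) = (h^2 + 5*h*u + 2*h + 10*u)/(h^2 - 3*h - 40)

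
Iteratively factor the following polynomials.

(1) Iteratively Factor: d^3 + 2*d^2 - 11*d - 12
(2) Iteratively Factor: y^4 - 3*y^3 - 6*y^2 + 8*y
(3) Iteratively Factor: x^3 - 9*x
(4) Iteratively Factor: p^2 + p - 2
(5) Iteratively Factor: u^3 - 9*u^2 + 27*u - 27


(1) = (d + 1)*(d^2 + d - 12) = (d + 1)*(d + 4)*(d - 3)
(2) = (y)*(y^3 - 3*y^2 - 6*y + 8) = y*(y + 2)*(y^2 - 5*y + 4) = y*(y - 4)*(y + 2)*(y - 1)
(3) = (x - 3)*(x^2 + 3*x) = (x - 3)*(x + 3)*(x)
(4) = (p + 2)*(p - 1)
(5) = (u - 3)*(u^2 - 6*u + 9) = (u - 3)^2*(u - 3)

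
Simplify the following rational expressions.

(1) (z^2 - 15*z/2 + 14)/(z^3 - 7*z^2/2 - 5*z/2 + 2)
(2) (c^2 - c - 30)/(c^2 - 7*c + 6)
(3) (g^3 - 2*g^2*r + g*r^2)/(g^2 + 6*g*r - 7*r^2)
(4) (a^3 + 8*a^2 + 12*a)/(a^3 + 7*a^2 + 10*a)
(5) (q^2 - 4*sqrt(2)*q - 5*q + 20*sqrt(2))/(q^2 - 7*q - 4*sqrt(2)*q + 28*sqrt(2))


(1) = (2*z - 7)/(2*z^2 + z - 1)
(2) = (c + 5)/(c - 1)
(3) = (g^2 - g*r)/(g + 7*r)
(4) = (a + 6)/(a + 5)
(5) = (q - 5)/(q - 7)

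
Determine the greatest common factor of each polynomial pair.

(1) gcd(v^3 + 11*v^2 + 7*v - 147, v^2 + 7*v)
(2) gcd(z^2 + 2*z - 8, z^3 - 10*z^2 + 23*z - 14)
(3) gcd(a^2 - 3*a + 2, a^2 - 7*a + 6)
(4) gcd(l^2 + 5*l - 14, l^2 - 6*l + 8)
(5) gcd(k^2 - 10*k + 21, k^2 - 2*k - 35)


(1) = v + 7
(2) = gcd((z - 2)*(z + 4), (z - 7)*(z - 2)*(z - 1)) = z - 2
(3) = gcd((a - 2)*(a - 1), (a - 6)*(a - 1)) = a - 1
(4) = gcd((l - 2)*(l + 7), (l - 4)*(l - 2)) = l - 2
(5) = k - 7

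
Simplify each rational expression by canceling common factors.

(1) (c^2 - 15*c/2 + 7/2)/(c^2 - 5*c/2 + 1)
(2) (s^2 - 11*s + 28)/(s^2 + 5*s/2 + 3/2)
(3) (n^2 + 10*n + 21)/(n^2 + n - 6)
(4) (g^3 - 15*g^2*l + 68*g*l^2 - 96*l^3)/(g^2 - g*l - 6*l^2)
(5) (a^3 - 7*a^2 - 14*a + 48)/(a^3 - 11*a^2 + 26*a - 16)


(1) = (c - 7)/(c - 2)
(2) = (2*s^2 - 22*s + 56)/(2*s^2 + 5*s + 3)
(3) = (n + 7)/(n - 2)
(4) = (g^2 - 12*g*l + 32*l^2)/(g + 2*l)
(5) = (a + 3)/(a - 1)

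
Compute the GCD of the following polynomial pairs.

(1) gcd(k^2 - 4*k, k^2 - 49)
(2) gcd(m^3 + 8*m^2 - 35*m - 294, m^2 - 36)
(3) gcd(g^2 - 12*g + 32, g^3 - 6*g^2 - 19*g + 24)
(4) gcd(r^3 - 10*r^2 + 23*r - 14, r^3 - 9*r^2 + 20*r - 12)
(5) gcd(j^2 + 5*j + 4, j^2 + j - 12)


(1) = 1
(2) = m - 6
(3) = gcd((g - 8)*(g - 4), (g - 8)*(g - 1)*(g + 3)) = g - 8
(4) = r^2 - 3*r + 2
(5) = gcd((j + 1)*(j + 4), (j - 3)*(j + 4)) = j + 4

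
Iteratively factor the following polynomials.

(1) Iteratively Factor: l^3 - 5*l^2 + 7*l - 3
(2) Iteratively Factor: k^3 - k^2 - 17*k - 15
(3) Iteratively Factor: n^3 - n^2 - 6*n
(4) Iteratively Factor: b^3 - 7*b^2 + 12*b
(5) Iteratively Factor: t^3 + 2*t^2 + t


(1) = (l - 3)*(l^2 - 2*l + 1) = (l - 3)*(l - 1)*(l - 1)
(2) = (k + 1)*(k^2 - 2*k - 15) = (k + 1)*(k + 3)*(k - 5)
(3) = (n)*(n^2 - n - 6) = n*(n + 2)*(n - 3)
(4) = (b)*(b^2 - 7*b + 12) = b*(b - 4)*(b - 3)
(5) = (t)*(t^2 + 2*t + 1) = t*(t + 1)*(t + 1)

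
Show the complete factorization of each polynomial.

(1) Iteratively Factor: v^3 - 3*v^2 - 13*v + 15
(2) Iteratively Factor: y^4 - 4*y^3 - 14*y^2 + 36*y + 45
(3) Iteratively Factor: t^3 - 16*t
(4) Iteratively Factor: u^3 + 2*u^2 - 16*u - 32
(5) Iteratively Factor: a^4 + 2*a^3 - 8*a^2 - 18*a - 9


(1) = (v + 3)*(v^2 - 6*v + 5) = (v - 1)*(v + 3)*(v - 5)
(2) = (y + 3)*(y^3 - 7*y^2 + 7*y + 15) = (y - 5)*(y + 3)*(y^2 - 2*y - 3) = (y - 5)*(y + 1)*(y + 3)*(y - 3)
(3) = (t - 4)*(t^2 + 4*t) = t*(t - 4)*(t + 4)
(4) = (u + 4)*(u^2 - 2*u - 8) = (u - 4)*(u + 4)*(u + 2)
(5) = (a + 3)*(a^3 - a^2 - 5*a - 3) = (a - 3)*(a + 3)*(a^2 + 2*a + 1) = (a - 3)*(a + 1)*(a + 3)*(a + 1)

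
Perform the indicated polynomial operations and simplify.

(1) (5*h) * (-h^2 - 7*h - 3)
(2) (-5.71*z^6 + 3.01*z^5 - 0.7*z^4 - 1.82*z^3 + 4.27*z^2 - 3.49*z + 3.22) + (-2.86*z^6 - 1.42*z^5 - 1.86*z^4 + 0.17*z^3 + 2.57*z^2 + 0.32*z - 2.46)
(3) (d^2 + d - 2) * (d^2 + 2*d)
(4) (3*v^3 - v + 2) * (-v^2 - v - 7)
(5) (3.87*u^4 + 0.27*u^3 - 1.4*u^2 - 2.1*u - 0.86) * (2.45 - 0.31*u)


(1) = -5*h^3 - 35*h^2 - 15*h
(2) = -8.57*z^6 + 1.59*z^5 - 2.56*z^4 - 1.65*z^3 + 6.84*z^2 - 3.17*z + 0.76
(3) = d^4 + 3*d^3 - 4*d
(4) = -3*v^5 - 3*v^4 - 20*v^3 - v^2 + 5*v - 14
(5) = -1.1997*u^5 + 9.3978*u^4 + 1.0955*u^3 - 2.779*u^2 - 4.8784*u - 2.107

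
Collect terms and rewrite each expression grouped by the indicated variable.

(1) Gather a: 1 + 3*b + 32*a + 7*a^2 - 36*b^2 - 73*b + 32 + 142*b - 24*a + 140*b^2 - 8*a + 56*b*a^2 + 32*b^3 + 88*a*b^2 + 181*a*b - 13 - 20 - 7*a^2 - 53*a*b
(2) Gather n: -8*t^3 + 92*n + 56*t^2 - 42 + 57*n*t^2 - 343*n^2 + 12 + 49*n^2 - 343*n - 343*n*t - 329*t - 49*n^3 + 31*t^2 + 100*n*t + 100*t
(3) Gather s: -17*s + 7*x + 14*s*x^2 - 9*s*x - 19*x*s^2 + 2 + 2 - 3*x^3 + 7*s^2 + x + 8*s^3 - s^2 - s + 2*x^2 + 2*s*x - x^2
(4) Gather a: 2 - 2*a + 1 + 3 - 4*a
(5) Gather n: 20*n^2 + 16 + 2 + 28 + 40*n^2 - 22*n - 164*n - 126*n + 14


(1) = 56*a^2*b + a*(88*b^2 + 128*b) + 32*b^3 + 104*b^2 + 72*b
(2) = -49*n^3 - 294*n^2 + n*(57*t^2 - 243*t - 251) - 8*t^3 + 87*t^2 - 229*t - 30
(3) = 8*s^3 + s^2*(6 - 19*x) + s*(14*x^2 - 7*x - 18) - 3*x^3 + x^2 + 8*x + 4
(4) = 6 - 6*a
(5) = 60*n^2 - 312*n + 60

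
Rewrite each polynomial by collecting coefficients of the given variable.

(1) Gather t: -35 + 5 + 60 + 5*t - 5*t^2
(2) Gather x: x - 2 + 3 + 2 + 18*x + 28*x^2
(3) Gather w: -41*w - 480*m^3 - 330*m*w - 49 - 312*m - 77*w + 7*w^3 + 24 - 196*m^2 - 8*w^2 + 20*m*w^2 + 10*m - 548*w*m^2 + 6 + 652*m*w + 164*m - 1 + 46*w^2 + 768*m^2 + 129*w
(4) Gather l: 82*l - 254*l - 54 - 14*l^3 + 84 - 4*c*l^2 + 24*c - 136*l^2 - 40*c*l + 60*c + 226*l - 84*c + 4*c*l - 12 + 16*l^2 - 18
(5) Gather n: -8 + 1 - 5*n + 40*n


(1) = -5*t^2 + 5*t + 30
(2) = 28*x^2 + 19*x + 3
(3) = -480*m^3 + 572*m^2 - 138*m + 7*w^3 + w^2*(20*m + 38) + w*(-548*m^2 + 322*m + 11) - 20
(4) = -14*l^3 + l^2*(-4*c - 120) + l*(54 - 36*c)
(5) = 35*n - 7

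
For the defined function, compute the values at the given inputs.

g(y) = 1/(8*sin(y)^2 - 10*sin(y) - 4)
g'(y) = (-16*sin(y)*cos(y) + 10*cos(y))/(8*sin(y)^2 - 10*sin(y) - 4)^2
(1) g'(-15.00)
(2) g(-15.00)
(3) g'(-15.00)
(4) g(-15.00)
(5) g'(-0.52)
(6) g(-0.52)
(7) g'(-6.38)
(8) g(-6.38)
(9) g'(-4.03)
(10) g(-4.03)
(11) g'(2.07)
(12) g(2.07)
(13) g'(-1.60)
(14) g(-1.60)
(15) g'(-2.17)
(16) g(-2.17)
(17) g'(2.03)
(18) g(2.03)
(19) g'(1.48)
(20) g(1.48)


(1) = -0.45
(2) = 0.17
(3) = -0.45
(4) = 0.17
(5) = 1.80
(6) = 0.34
(7) = 1.31
(8) = -0.34
(9) = 0.03
(10) = -0.14
(11) = 0.04
(12) = -0.15
(13) = -0.00
(14) = 0.07
(15) = -0.14
(16) = 0.10
(17) = 0.05
(18) = -0.15
(19) = -0.01
(20) = -0.17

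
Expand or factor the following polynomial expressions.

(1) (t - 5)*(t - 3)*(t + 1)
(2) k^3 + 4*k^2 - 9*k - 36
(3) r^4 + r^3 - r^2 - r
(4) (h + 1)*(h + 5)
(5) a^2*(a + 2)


(1) = t^3 - 7*t^2 + 7*t + 15
(2) = (k - 3)*(k + 3)*(k + 4)
(3) = r*(r - 1)*(r + 1)^2
(4) = h^2 + 6*h + 5
(5) = a^3 + 2*a^2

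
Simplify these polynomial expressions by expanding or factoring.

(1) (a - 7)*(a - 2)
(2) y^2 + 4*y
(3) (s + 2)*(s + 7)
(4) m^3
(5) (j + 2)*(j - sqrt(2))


(1) = a^2 - 9*a + 14
(2) = y*(y + 4)
(3) = s^2 + 9*s + 14
(4) = m^3
(5) = j^2 - sqrt(2)*j + 2*j - 2*sqrt(2)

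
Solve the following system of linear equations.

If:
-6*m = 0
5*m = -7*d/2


Then:
d = 0
m = 0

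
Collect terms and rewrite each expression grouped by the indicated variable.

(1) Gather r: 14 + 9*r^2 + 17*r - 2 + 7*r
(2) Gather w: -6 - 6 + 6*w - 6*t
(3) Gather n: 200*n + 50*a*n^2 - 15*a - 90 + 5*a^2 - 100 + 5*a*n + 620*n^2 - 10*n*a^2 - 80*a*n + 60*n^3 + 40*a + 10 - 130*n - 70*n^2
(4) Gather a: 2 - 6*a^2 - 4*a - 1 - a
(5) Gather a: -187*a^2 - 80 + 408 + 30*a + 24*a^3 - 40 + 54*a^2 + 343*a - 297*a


(1) = 9*r^2 + 24*r + 12
(2) = -6*t + 6*w - 12
(3) = 5*a^2 + 25*a + 60*n^3 + n^2*(50*a + 550) + n*(-10*a^2 - 75*a + 70) - 180
(4) = -6*a^2 - 5*a + 1
(5) = 24*a^3 - 133*a^2 + 76*a + 288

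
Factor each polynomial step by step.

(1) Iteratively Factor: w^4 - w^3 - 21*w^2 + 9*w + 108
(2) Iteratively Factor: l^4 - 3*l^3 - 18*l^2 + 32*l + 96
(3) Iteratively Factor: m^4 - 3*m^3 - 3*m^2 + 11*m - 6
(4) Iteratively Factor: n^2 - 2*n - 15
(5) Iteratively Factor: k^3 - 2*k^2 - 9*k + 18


(1) = (w - 3)*(w^3 + 2*w^2 - 15*w - 36) = (w - 3)*(w + 3)*(w^2 - w - 12) = (w - 4)*(w - 3)*(w + 3)*(w + 3)
(2) = (l + 2)*(l^3 - 5*l^2 - 8*l + 48) = (l + 2)*(l + 3)*(l^2 - 8*l + 16) = (l - 4)*(l + 2)*(l + 3)*(l - 4)
(3) = (m - 1)*(m^3 - 2*m^2 - 5*m + 6) = (m - 1)^2*(m^2 - m - 6) = (m - 3)*(m - 1)^2*(m + 2)
(4) = (n - 5)*(n + 3)
(5) = (k - 2)*(k^2 - 9) = (k - 2)*(k + 3)*(k - 3)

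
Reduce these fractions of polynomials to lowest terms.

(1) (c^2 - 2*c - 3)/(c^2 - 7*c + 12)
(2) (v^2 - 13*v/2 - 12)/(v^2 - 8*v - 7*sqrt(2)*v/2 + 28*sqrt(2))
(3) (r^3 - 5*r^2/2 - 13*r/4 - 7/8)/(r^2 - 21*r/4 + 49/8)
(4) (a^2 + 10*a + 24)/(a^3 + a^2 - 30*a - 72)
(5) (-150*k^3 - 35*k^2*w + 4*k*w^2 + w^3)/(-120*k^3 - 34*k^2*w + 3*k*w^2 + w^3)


(1) = (c + 1)/(c - 4)
(2) = (4*v + 6)/(4*v - 14*sqrt(2))
(3) = (4*r^2 + 4*r + 1)/(4*r - 7)
(4) = (a + 6)/(a^2 - 3*a - 18)
(5) = (5*k + w)/(4*k + w)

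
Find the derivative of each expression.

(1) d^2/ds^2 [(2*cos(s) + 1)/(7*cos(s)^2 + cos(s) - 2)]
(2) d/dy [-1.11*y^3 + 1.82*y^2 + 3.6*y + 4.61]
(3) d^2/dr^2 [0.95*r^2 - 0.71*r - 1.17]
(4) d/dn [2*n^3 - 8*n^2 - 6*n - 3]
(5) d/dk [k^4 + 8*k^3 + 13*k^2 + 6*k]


(1) = 2*(-882*(1 - cos(2*s))^2*cos(s) - 182*(1 - cos(2*s))^2 + 1017*cos(s) - 262*cos(2*s) - 777*cos(3*s) + 196*cos(5*s) + 618)/(2*cos(s) + 7*cos(2*s) + 3)^3
(2) = -3.33*y^2 + 3.64*y + 3.6
(3) = 1.90000000000000
(4) = 6*n^2 - 16*n - 6
(5) = 4*k^3 + 24*k^2 + 26*k + 6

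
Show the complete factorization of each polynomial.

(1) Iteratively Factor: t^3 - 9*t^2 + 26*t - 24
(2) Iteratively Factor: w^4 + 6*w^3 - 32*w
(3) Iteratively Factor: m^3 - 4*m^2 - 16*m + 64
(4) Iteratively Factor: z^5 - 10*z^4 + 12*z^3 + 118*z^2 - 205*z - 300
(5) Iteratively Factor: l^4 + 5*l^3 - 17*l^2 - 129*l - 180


(1) = (t - 4)*(t^2 - 5*t + 6) = (t - 4)*(t - 3)*(t - 2)
(2) = (w + 4)*(w^3 + 2*w^2 - 8*w) = (w - 2)*(w + 4)*(w^2 + 4*w) = (w - 2)*(w + 4)^2*(w)
(3) = (m + 4)*(m^2 - 8*m + 16) = (m - 4)*(m + 4)*(m - 4)
(4) = (z + 3)*(z^4 - 13*z^3 + 51*z^2 - 35*z - 100) = (z - 5)*(z + 3)*(z^3 - 8*z^2 + 11*z + 20) = (z - 5)*(z - 4)*(z + 3)*(z^2 - 4*z - 5) = (z - 5)^2*(z - 4)*(z + 3)*(z + 1)
(5) = (l + 3)*(l^3 + 2*l^2 - 23*l - 60) = (l + 3)^2*(l^2 - l - 20) = (l - 5)*(l + 3)^2*(l + 4)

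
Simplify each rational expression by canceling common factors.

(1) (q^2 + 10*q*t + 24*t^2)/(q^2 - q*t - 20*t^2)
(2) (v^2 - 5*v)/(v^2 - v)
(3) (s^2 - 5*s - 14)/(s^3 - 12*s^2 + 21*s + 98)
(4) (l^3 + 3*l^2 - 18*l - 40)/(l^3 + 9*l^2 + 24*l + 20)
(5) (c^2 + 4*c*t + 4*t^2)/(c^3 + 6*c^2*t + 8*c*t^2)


(1) = (q + 6*t)/(q - 5*t)
(2) = (v - 5)/(v - 1)
(3) = 1/(s - 7)
(4) = (l - 4)/(l + 2)
(5) = (c + 2*t)/(c^2 + 4*c*t)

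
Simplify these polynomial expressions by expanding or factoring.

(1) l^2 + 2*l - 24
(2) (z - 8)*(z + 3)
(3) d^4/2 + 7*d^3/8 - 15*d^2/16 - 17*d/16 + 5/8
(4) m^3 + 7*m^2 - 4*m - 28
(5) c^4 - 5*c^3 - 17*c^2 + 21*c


(1) = (l - 4)*(l + 6)
(2) = z^2 - 5*z - 24
(3) = (d/2 + 1)*(d - 1)*(d - 1/2)*(d + 5/4)
(4) = (m - 2)*(m + 2)*(m + 7)
(5) = c*(c - 7)*(c - 1)*(c + 3)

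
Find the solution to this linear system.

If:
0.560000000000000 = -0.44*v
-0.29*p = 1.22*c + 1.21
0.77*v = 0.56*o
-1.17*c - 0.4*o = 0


Then:
c = 0.60
o = -1.75
p = -6.69
v = -1.27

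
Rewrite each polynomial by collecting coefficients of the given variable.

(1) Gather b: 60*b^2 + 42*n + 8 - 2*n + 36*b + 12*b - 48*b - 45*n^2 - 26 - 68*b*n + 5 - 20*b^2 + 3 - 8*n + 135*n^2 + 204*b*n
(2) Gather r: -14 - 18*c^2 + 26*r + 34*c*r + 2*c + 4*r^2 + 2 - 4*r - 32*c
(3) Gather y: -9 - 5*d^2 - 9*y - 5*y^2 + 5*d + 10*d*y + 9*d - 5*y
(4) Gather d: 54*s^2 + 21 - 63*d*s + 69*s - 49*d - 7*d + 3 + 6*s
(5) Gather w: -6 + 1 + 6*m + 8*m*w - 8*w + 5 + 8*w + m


(1) = 40*b^2 + 136*b*n + 90*n^2 + 32*n - 10
(2) = -18*c^2 - 30*c + 4*r^2 + r*(34*c + 22) - 12
(3) = -5*d^2 + 14*d - 5*y^2 + y*(10*d - 14) - 9
(4) = d*(-63*s - 56) + 54*s^2 + 75*s + 24
(5) = 8*m*w + 7*m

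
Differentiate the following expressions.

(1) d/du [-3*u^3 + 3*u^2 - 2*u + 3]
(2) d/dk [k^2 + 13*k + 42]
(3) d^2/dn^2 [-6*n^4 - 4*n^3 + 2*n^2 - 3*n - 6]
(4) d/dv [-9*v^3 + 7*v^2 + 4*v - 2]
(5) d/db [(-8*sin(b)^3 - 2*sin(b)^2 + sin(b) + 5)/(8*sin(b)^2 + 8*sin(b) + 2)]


(1) = -9*u^2 + 6*u - 2
(2) = 2*k + 13
(3) = -72*n^2 - 24*n + 4
(4) = -27*v^2 + 14*v + 4
(5) = (-18*sin(b) + 4*sin(3*b) + 12*cos(2*b) - 31)*cos(b)/(2*(2*sin(b) + 1)^3)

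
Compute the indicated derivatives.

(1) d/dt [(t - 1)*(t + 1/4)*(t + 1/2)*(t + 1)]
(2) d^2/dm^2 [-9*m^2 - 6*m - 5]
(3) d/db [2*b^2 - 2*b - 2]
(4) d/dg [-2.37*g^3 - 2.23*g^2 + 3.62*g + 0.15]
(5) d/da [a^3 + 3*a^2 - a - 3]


(1) = 4*t^3 + 9*t^2/4 - 7*t/4 - 3/4
(2) = -18
(3) = 4*b - 2
(4) = -7.11*g^2 - 4.46*g + 3.62
(5) = 3*a^2 + 6*a - 1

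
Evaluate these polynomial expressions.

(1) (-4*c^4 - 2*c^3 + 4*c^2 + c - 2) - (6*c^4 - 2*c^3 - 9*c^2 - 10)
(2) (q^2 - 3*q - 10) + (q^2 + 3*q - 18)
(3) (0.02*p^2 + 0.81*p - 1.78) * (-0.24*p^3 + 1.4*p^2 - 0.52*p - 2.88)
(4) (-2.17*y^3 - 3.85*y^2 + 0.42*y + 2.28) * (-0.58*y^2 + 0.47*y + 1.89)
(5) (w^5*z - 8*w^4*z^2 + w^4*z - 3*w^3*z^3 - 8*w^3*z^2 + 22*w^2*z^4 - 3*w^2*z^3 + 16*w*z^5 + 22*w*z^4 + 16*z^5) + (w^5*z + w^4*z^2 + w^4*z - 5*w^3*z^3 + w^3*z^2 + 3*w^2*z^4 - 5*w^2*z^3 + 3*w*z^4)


(1) = -10*c^4 + 13*c^2 + c + 8
(2) = 2*q^2 - 28
(3) = -0.0048*p^5 - 0.1664*p^4 + 1.5508*p^3 - 2.9708*p^2 - 1.4072*p + 5.1264
(4) = 1.2586*y^5 + 1.2131*y^4 - 6.1544*y^3 - 8.4015*y^2 + 1.8654*y + 4.3092
(5) = 2*w^5*z - 7*w^4*z^2 + 2*w^4*z - 8*w^3*z^3 - 7*w^3*z^2 + 25*w^2*z^4 - 8*w^2*z^3 + 16*w*z^5 + 25*w*z^4 + 16*z^5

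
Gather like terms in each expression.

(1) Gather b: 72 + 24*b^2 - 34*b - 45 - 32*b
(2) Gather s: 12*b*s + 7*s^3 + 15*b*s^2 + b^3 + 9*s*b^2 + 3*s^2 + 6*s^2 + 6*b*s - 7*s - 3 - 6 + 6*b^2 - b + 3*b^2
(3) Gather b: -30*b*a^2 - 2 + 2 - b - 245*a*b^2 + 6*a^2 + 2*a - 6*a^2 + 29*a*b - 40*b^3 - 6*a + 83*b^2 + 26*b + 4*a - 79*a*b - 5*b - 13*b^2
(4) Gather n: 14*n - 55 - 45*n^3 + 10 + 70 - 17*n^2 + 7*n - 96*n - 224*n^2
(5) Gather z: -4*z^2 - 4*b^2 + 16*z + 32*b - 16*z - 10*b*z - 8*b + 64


(1) = 24*b^2 - 66*b + 27
(2) = b^3 + 9*b^2 - b + 7*s^3 + s^2*(15*b + 9) + s*(9*b^2 + 18*b - 7) - 9
(3) = -40*b^3 + b^2*(70 - 245*a) + b*(-30*a^2 - 50*a + 20)
(4) = -45*n^3 - 241*n^2 - 75*n + 25
(5) = -4*b^2 - 10*b*z + 24*b - 4*z^2 + 64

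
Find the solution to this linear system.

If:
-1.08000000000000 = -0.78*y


Then:
y = 1.38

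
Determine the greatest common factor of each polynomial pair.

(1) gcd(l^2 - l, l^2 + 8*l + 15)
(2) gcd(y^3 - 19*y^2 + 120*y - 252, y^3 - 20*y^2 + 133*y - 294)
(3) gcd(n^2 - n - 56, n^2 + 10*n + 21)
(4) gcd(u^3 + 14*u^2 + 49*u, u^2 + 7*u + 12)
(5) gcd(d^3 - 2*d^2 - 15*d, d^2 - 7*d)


(1) = gcd(l*(l - 1), (l + 3)*(l + 5)) = 1
(2) = gcd((y - 7)*(y - 6)^2, (y - 7)^2*(y - 6)) = y^2 - 13*y + 42
(3) = n + 7
(4) = gcd(u*(u + 7)^2, (u + 3)*(u + 4)) = 1
(5) = gcd(d*(d - 5)*(d + 3), d*(d - 7)) = d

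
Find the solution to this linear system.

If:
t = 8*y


Then:
t = 8*y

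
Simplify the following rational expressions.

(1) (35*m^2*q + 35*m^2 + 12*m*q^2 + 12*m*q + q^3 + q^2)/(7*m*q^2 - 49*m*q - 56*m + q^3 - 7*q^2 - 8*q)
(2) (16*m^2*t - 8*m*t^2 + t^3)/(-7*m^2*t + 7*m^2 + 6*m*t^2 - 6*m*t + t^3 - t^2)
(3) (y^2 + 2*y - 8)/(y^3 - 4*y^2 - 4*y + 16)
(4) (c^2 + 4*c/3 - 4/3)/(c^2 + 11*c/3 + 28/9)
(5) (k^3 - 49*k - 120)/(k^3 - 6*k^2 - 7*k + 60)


(1) = (5*m + q)/(q - 8)
(2) = (16*m^2*t - 8*m*t^2 + t^3)/(-7*m^2*t + 7*m^2 + 6*m*t^2 - 6*m*t + t^3 - t^2)
(3) = (y + 4)/(y^2 - 2*y - 8)
(4) = (9*c^2 + 12*c - 12)/(9*c^2 + 33*c + 28)
(5) = (k^2 - 3*k - 40)/(k^2 - 9*k + 20)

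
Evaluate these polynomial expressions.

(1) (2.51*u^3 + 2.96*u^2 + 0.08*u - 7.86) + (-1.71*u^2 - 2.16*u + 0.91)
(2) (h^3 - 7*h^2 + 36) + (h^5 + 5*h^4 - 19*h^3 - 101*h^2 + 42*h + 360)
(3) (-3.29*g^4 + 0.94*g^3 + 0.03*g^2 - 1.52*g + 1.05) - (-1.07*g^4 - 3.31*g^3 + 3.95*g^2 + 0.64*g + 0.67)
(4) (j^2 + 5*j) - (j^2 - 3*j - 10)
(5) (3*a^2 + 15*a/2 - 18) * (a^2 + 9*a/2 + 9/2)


(1) = 2.51*u^3 + 1.25*u^2 - 2.08*u - 6.95
(2) = h^5 + 5*h^4 - 18*h^3 - 108*h^2 + 42*h + 396
(3) = -2.22*g^4 + 4.25*g^3 - 3.92*g^2 - 2.16*g + 0.38
(4) = 8*j + 10
(5) = 3*a^4 + 21*a^3 + 117*a^2/4 - 189*a/4 - 81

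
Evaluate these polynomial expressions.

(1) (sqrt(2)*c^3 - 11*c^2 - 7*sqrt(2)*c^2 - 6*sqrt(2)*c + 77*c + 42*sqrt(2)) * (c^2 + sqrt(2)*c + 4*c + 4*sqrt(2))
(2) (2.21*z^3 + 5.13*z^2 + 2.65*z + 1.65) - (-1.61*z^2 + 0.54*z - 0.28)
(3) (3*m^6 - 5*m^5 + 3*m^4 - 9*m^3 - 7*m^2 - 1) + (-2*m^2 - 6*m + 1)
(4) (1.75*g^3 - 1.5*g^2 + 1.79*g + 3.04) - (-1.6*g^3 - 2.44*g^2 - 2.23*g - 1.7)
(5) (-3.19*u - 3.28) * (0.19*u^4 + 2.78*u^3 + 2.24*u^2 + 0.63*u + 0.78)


(1) = sqrt(2)*c^5 - 9*c^4 - 3*sqrt(2)*c^4 - 45*sqrt(2)*c^3 + 27*c^3 + 51*sqrt(2)*c^2 + 240*c^2 + 36*c + 476*sqrt(2)*c + 336
(2) = 2.21*z^3 + 6.74*z^2 + 2.11*z + 1.93
(3) = 3*m^6 - 5*m^5 + 3*m^4 - 9*m^3 - 9*m^2 - 6*m
(4) = 3.35*g^3 + 0.94*g^2 + 4.02*g + 4.74
(5) = -0.6061*u^5 - 9.4914*u^4 - 16.264*u^3 - 9.3569*u^2 - 4.5546*u - 2.5584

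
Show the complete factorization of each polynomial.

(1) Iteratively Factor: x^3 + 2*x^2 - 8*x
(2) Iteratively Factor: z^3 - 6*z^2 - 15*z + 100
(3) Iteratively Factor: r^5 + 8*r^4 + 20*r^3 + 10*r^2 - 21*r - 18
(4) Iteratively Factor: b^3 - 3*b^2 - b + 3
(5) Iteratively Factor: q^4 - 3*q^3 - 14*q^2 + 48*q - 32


(1) = (x + 4)*(x^2 - 2*x) = (x - 2)*(x + 4)*(x)
(2) = (z + 4)*(z^2 - 10*z + 25) = (z - 5)*(z + 4)*(z - 5)
(3) = (r + 2)*(r^4 + 6*r^3 + 8*r^2 - 6*r - 9) = (r + 1)*(r + 2)*(r^3 + 5*r^2 + 3*r - 9) = (r + 1)*(r + 2)*(r + 3)*(r^2 + 2*r - 3) = (r - 1)*(r + 1)*(r + 2)*(r + 3)*(r + 3)
(4) = (b - 3)*(b^2 - 1) = (b - 3)*(b - 1)*(b + 1)
(5) = (q - 4)*(q^3 + q^2 - 10*q + 8) = (q - 4)*(q + 4)*(q^2 - 3*q + 2) = (q - 4)*(q - 2)*(q + 4)*(q - 1)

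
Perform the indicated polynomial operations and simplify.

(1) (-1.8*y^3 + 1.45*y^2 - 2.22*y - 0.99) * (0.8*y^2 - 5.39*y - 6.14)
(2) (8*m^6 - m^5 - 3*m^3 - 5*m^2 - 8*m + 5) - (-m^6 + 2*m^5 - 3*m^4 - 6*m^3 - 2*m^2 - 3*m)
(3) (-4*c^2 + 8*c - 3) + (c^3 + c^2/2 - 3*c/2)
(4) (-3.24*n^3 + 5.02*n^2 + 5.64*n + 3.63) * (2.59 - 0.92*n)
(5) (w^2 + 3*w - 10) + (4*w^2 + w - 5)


(1) = -1.44*y^5 + 10.862*y^4 + 1.4605*y^3 + 2.2708*y^2 + 18.9669*y + 6.0786
(2) = 9*m^6 - 3*m^5 + 3*m^4 + 3*m^3 - 3*m^2 - 5*m + 5
(3) = c^3 - 7*c^2/2 + 13*c/2 - 3
(4) = 2.9808*n^4 - 13.01*n^3 + 7.813*n^2 + 11.268*n + 9.4017
(5) = 5*w^2 + 4*w - 15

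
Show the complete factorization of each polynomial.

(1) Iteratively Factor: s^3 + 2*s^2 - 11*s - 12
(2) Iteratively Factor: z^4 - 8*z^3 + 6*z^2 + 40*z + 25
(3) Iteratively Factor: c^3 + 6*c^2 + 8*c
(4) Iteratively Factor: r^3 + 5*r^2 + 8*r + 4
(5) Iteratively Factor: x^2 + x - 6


(1) = (s + 4)*(s^2 - 2*s - 3) = (s + 1)*(s + 4)*(s - 3)
(2) = (z + 1)*(z^3 - 9*z^2 + 15*z + 25) = (z + 1)^2*(z^2 - 10*z + 25) = (z - 5)*(z + 1)^2*(z - 5)
(3) = (c + 2)*(c^2 + 4*c) = (c + 2)*(c + 4)*(c)
(4) = (r + 2)*(r^2 + 3*r + 2) = (r + 2)^2*(r + 1)
(5) = (x + 3)*(x - 2)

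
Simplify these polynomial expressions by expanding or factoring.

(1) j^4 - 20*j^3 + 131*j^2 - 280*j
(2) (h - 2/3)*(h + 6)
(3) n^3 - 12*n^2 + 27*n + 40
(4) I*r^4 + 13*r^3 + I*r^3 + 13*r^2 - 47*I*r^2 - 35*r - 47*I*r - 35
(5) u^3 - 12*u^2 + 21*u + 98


(1) = j*(j - 8)*(j - 7)*(j - 5)
(2) = h^2 + 16*h/3 - 4
(3) = (n - 8)*(n - 5)*(n + 1)
(4) = (r - 7*I)*(r - 5*I)*(r - I)*(I*r + I)
(5) = (u - 7)^2*(u + 2)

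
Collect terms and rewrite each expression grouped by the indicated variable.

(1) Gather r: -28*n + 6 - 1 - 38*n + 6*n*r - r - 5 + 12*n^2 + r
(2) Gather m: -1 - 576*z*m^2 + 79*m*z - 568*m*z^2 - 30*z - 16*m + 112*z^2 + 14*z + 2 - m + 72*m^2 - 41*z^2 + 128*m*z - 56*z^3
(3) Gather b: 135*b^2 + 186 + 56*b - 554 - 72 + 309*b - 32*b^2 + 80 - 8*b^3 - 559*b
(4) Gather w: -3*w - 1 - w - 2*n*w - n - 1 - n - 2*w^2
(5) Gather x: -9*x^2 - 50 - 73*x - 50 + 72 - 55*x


(1) = 12*n^2 + 6*n*r - 66*n
(2) = m^2*(72 - 576*z) + m*(-568*z^2 + 207*z - 17) - 56*z^3 + 71*z^2 - 16*z + 1
(3) = -8*b^3 + 103*b^2 - 194*b - 360
(4) = -2*n - 2*w^2 + w*(-2*n - 4) - 2
(5) = -9*x^2 - 128*x - 28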